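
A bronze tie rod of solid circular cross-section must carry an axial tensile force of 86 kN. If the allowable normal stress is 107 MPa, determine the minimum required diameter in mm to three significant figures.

32.0 mm

Required area A ≥ P/σ_allow = 86000/107 = 803.7 mm².
For a solid circular section, d ≥ √(4A/π) = 31.99 mm.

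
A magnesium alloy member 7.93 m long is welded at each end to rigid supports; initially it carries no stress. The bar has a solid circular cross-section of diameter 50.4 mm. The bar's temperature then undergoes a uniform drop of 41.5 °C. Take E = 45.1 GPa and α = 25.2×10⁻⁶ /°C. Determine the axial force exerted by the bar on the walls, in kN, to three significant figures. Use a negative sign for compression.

94.1 kN

Free thermal expansion αLΔT = 25.2e-6 · 7930 · -41.5 = -8.293 mm.
The walls impose strain ε = −(-8.293)/7930 = 1.0458e-03; σ = Eε = 45100 · 1.0458e-03 = 47.17 MPa.
Wall reaction R = σ·A = 47.17·1995 = 94100 N = 94.1 kN.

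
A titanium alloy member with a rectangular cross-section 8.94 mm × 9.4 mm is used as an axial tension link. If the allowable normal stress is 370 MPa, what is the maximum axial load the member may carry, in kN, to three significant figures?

31.1 kN

A = 84.04 mm².
P_max = σ_allow · A = 370 · 84.04 = 31090 N = 31.09 kN.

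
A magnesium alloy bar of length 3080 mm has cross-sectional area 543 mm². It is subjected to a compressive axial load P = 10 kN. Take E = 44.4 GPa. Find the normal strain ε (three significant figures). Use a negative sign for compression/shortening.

-4.15e-04

σ = N/A = -18.42 MPa; ε = σ/E = -18.42/44400 = -4.148e-04.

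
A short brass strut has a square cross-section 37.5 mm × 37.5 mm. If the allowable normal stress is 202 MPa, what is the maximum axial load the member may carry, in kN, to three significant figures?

A = 1406 mm².
P_max = σ_allow · A = 202 · 1406 = 284100 N = 284.1 kN.

284 kN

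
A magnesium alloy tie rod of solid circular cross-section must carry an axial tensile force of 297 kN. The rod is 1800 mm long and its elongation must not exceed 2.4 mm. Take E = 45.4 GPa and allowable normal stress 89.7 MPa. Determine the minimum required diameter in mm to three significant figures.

Required area A ≥ P/σ_allow = 297000/89.7 = 3311 mm².
For a solid circular section, d ≥ √(4A/π) = 64.93 mm.
Elongation limit: A ≥ PL/(Eδ_allow) = 297000·1800/(45400·2.4) = 4906 mm² ⇒ d ≥ 79.04 mm.
The elongation limit governs.

79.0 mm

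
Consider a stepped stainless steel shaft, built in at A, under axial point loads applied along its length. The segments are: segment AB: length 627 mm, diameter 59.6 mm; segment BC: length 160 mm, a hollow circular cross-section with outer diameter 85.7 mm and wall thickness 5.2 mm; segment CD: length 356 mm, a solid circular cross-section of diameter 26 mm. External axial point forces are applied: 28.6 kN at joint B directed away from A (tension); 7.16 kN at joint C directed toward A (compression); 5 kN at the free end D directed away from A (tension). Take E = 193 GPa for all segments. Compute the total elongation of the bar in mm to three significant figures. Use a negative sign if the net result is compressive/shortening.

Internal axial forces (sectioning from the free end, tension +): N_CD = 5 kN, N_BC = -2.16 kN, N_AB = 26.44 kN.
A_AB = 2790 mm².
A_BC = 1315 mm².
A_CD = 530.9 mm².
δ_AB = 26440·627/(2790·193000) = 0.03079 mm
δ_BC = -2160·160/(1315·193000) = -0.001362 mm
δ_CD = 5000·356/(530.9·193000) = 0.01737 mm
δ = Σδ_i = 0.0468 mm.

0.0468 mm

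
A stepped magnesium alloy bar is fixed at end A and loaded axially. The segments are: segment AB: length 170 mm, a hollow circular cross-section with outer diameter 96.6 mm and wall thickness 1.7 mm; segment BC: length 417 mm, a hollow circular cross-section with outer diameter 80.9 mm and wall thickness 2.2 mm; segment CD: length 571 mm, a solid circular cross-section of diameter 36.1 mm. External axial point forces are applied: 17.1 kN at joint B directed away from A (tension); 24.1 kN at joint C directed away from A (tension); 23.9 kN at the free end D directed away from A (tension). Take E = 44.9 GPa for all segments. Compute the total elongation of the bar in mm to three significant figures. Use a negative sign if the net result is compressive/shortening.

1.60 mm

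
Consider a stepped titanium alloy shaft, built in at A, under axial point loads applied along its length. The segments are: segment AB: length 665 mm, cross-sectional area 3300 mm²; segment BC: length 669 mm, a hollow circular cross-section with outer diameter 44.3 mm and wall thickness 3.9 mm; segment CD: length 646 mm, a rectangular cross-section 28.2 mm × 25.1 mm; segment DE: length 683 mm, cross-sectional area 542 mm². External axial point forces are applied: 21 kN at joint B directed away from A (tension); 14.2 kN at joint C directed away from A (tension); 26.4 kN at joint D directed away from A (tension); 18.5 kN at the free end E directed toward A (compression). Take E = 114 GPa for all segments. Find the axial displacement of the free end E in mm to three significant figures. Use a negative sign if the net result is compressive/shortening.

0.197 mm

Internal axial forces (sectioning from the free end, tension +): N_DE = -18.5 kN, N_CD = 7.9 kN, N_BC = 22.1 kN, N_AB = 43.1 kN.
A_BC = 495 mm².
A_CD = 707.8 mm².
δ_AB = 43100·665/(3300·114000) = 0.07619 mm
δ_BC = 22100·669/(495·114000) = 0.262 mm
δ_CD = 7900·646/(707.8·114000) = 0.06325 mm
δ_DE = -18500·683/(542·114000) = -0.2045 mm
δ = Σδ_i = 0.1969 mm.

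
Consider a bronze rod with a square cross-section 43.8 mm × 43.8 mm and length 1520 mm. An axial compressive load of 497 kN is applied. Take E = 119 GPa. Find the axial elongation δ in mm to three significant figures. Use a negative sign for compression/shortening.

A = 1918 mm².
δ_mech = NL/(AE) = -497000·1520/(1918·119000) = -3.309 mm.

-3.31 mm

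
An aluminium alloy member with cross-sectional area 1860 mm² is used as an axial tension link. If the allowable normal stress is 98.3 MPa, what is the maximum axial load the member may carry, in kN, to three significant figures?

P_max = σ_allow · A = 98.3 · 1860 = 182800 N = 182.8 kN.

183 kN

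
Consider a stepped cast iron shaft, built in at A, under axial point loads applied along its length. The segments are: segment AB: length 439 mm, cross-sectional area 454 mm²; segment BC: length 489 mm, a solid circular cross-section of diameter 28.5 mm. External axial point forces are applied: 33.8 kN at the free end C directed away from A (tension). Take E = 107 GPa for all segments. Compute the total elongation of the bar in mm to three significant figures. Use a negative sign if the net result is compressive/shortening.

Internal axial forces (sectioning from the free end, tension +): N_BC = 33.8 kN, N_AB = 33.8 kN.
A_BC = 637.9 mm².
δ_AB = 33800·439/(454·107000) = 0.3055 mm
δ_BC = 33800·489/(637.9·107000) = 0.2421 mm
δ = Σδ_i = 0.5476 mm.

0.548 mm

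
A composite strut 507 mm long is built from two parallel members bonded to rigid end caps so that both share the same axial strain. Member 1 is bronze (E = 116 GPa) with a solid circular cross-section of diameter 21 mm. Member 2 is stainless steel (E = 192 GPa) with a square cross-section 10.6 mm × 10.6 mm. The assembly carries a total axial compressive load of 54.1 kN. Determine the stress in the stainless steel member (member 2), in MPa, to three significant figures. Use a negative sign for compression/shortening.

-168 MPa

A_1 = 346.4 mm².
A_2 = 112.4 mm².
Equal strain + equilibrium ⇒ each member carries load in proportion to AE: A₁E₁ = 40180000 N, A₂E₂ = 21570000 N, ΣAE = 61750000 N.
σ₂ = P·E₂/ΣAE = -54100·192000/61750000 = -168.2 MPa.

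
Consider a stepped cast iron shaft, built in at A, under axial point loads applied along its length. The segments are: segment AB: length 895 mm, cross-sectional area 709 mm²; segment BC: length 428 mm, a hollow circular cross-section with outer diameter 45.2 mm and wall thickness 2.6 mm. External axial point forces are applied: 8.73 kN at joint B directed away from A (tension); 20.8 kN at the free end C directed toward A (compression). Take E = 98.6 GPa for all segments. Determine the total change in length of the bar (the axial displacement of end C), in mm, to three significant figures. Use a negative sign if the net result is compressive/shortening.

-0.414 mm

Internal axial forces (sectioning from the free end, tension +): N_BC = -20.8 kN, N_AB = -12.07 kN.
A_BC = 348 mm².
δ_AB = -12070·895/(709·98600) = -0.1545 mm
δ_BC = -20800·428/(348·98600) = -0.2595 mm
δ = Σδ_i = -0.414 mm.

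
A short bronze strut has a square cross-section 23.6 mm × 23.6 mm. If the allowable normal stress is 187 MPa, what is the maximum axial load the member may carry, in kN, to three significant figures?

104 kN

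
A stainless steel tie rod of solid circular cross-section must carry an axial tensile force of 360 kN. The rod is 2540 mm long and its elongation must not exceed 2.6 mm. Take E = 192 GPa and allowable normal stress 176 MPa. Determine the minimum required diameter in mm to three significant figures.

Required area A ≥ P/σ_allow = 360000/176 = 2045 mm².
For a solid circular section, d ≥ √(4A/π) = 51.03 mm.
Elongation limit: A ≥ PL/(Eδ_allow) = 360000·2540/(192000·2.6) = 1832 mm² ⇒ d ≥ 48.29 mm.
The stress limit governs.

51.0 mm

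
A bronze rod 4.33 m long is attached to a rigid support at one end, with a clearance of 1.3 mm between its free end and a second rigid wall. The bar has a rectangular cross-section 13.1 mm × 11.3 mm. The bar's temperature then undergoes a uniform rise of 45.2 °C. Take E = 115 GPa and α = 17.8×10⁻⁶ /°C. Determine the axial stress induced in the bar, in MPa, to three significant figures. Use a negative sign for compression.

-58.0 MPa

Free thermal expansion αLΔT = 17.8e-6 · 4330 · 45.2 = 3.484 mm.
The walls engage after the gap closes; constrained expansion = 3.484 − 1.3 = 2.184 mm.
The walls impose strain ε = −(2.184)/4330 = -5.0433e-04; σ = Eε = 115000 · -5.0433e-04 = -58 MPa.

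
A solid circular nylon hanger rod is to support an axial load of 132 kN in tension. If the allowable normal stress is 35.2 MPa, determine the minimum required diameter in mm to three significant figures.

69.1 mm

Required area A ≥ P/σ_allow = 132000/35.2 = 3750 mm².
For a solid circular section, d ≥ √(4A/π) = 69.1 mm.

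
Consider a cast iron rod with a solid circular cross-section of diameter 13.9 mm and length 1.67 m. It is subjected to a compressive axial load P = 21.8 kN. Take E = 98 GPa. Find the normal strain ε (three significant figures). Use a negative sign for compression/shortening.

A = 151.7 mm².
σ = N/A = -143.7 MPa; ε = σ/E = -143.7/98000 = -1.466e-03.

-0.00147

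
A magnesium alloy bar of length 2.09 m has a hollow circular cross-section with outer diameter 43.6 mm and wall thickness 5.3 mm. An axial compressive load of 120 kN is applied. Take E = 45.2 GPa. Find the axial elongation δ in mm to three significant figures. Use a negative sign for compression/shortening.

A = 637.7 mm².
δ_mech = NL/(AE) = -120000·2090/(637.7·45200) = -8.701 mm.

-8.70 mm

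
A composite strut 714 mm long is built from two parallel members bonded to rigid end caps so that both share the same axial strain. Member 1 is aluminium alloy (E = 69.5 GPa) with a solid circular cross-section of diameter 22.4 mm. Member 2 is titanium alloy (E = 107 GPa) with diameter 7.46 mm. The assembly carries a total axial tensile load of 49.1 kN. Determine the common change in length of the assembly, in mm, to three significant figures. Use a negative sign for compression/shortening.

1.09 mm

A_1 = 394.1 mm².
A_2 = 43.71 mm².
Equal strain + equilibrium ⇒ each member carries load in proportion to AE: A₁E₁ = 27390000 N, A₂E₂ = 4677000 N, ΣAE = 32070000 N.
δ = PL/ΣAE = 49100·714/32070000 = 1.093 mm.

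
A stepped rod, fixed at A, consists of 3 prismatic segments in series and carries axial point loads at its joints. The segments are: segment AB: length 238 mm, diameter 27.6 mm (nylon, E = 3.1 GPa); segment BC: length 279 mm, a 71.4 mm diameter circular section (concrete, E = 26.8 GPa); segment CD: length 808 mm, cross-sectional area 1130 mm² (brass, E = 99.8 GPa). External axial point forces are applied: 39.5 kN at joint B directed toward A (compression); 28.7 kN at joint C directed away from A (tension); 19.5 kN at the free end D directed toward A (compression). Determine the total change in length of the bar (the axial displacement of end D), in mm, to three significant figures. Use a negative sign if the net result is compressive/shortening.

-4.00 mm

Internal axial forces (sectioning from the free end, tension +): N_CD = -19.5 kN, N_BC = 9.2 kN, N_AB = -30.3 kN.
A_AB = 598.3 mm².
A_BC = 4004 mm².
δ_AB = -30300·238/(598.3·3100) = -3.888 mm
δ_BC = 9200·279/(4004·26800) = 0.02392 mm
δ_CD = -19500·808/(1130·99800) = -0.1397 mm
δ = Σδ_i = -4.004 mm.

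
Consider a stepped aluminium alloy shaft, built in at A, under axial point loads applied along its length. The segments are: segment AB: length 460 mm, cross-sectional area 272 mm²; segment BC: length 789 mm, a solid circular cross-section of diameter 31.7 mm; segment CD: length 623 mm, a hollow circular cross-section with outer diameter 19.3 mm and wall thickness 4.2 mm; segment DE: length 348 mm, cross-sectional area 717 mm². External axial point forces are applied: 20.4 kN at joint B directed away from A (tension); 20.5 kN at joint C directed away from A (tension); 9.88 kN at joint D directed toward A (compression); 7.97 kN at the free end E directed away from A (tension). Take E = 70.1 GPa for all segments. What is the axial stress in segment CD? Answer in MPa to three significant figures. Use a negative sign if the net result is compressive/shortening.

-9.59 MPa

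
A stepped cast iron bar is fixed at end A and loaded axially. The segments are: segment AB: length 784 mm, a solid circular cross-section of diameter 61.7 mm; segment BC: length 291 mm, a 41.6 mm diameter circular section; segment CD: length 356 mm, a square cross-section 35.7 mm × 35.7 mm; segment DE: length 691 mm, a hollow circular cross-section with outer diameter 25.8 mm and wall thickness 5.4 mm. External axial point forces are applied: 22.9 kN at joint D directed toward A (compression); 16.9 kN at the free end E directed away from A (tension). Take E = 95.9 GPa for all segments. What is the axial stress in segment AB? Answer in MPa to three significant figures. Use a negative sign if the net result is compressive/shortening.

-2.01 MPa

Internal axial forces (sectioning from the free end, tension +): N_DE = 16.9 kN, N_CD = -6 kN, N_BC = -6 kN, N_AB = -6 kN.
A_AB = 2990 mm².
σ_AB = N_AB/A_AB = -6000/2990 = -2.007 MPa.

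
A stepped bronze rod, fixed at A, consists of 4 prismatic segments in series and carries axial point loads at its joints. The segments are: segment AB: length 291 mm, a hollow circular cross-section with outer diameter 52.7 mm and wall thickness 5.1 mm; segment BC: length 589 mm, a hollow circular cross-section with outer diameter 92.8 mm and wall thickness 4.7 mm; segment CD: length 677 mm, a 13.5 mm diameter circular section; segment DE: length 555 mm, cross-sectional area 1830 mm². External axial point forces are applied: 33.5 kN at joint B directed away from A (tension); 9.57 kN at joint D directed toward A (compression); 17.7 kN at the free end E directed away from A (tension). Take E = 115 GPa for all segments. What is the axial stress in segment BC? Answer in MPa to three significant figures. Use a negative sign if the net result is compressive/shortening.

6.25 MPa

Internal axial forces (sectioning from the free end, tension +): N_DE = 17.7 kN, N_CD = 8.13 kN, N_BC = 8.13 kN, N_AB = 41.63 kN.
A_BC = 1301 mm².
σ_BC = N_BC/A_BC = 8130/1301 = 6.25 MPa.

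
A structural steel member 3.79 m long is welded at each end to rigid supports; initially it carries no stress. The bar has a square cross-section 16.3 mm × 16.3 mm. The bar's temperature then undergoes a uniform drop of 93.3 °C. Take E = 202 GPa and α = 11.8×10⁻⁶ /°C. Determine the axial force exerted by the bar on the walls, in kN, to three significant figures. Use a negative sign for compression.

59.1 kN

Free thermal expansion αLΔT = 11.8e-6 · 3790 · -93.3 = -4.173 mm.
The walls impose strain ε = −(-4.173)/3790 = 1.1009e-03; σ = Eε = 202000 · 1.1009e-03 = 222.4 MPa.
Wall reaction R = σ·A = 222.4·265.7 = 59090 N = 59.09 kN.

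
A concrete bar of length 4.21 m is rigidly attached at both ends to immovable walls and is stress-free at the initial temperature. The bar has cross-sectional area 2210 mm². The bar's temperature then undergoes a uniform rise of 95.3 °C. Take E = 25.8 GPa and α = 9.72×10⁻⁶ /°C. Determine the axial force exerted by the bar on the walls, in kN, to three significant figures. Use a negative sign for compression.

Free thermal expansion αLΔT = 9.72e-6 · 4210 · 95.3 = 3.9 mm.
The walls impose strain ε = −(3.9)/4210 = -9.2632e-04; σ = Eε = 25800 · -9.2632e-04 = -23.9 MPa.
Wall reaction R = σ·A = -23.9·2210 = -52820 N = -52.82 kN.

-52.8 kN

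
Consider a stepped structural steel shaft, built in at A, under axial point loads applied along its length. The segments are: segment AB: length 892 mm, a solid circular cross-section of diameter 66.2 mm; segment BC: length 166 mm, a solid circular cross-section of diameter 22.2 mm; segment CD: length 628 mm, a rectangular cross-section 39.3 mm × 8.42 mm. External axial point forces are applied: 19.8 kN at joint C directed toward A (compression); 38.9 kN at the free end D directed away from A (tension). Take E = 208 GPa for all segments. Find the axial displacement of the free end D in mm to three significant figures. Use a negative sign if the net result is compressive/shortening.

Internal axial forces (sectioning from the free end, tension +): N_CD = 38.9 kN, N_BC = 19.1 kN, N_AB = 19.1 kN.
A_AB = 3442 mm².
A_BC = 387.1 mm².
A_CD = 330.9 mm².
δ_AB = 19100·892/(3442·208000) = 0.0238 mm
δ_BC = 19100·166/(387.1·208000) = 0.03938 mm
δ_CD = 38900·628/(330.9·208000) = 0.3549 mm
δ = Σδ_i = 0.4181 mm.

0.418 mm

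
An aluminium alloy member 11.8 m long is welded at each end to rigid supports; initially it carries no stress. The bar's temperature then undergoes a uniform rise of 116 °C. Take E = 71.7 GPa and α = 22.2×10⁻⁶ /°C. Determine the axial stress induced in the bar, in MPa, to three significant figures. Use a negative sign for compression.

-185 MPa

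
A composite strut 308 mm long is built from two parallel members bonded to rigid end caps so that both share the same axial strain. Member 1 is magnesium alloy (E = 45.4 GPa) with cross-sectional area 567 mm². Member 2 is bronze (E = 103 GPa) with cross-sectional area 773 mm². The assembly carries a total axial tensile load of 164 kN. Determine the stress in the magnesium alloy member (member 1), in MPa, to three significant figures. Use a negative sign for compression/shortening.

Equal strain + equilibrium ⇒ each member carries load in proportion to AE: A₁E₁ = 25740000 N, A₂E₂ = 79620000 N, ΣAE = 105400000 N.
σ₁ = P·E₁/ΣAE = 164000·45400/105400000 = 70.67 MPa.

70.7 MPa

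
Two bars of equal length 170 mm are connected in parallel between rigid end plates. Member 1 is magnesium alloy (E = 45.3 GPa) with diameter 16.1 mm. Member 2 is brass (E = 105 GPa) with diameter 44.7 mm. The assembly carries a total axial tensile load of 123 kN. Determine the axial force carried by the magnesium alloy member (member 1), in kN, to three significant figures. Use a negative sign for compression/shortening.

6.52 kN

A_1 = 203.6 mm².
A_2 = 1569 mm².
Equal strain + equilibrium ⇒ each member carries load in proportion to AE: A₁E₁ = 9222000 N, A₂E₂ = 164800000 N, ΣAE = 174000000 N.
F₁ = P·A₁E₁/ΣAE = 123000·9222000/174000000 = 6519 N.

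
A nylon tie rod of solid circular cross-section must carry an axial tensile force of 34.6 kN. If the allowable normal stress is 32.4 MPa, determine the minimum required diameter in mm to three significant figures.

36.9 mm

Required area A ≥ P/σ_allow = 34600/32.4 = 1068 mm².
For a solid circular section, d ≥ √(4A/π) = 36.87 mm.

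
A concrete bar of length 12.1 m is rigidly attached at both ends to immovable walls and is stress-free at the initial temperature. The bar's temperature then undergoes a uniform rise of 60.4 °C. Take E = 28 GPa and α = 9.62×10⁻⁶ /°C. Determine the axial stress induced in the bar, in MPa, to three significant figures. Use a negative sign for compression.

Free thermal expansion αLΔT = 9.62e-6 · 12100 · 60.4 = 7.031 mm.
The walls impose strain ε = −(7.031)/12100 = -5.8105e-04; σ = Eε = 28000 · -5.8105e-04 = -16.27 MPa.

-16.3 MPa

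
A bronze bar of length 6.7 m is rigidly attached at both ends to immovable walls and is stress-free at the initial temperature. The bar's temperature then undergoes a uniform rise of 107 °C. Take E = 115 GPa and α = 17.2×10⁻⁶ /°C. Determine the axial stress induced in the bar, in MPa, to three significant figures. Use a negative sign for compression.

-212 MPa

Free thermal expansion αLΔT = 17.2e-6 · 6700 · 107 = 12.33 mm.
The walls impose strain ε = −(12.33)/6700 = -1.8404e-03; σ = Eε = 115000 · -1.8404e-03 = -211.6 MPa.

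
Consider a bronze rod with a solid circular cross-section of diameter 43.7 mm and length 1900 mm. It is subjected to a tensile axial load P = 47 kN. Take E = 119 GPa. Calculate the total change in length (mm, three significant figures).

0.500 mm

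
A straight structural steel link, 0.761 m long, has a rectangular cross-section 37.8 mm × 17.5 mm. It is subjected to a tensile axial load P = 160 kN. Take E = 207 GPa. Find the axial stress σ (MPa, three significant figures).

242 MPa

A = 661.5 mm².
σ = N/A = 160000/661.5 = 241.9 MPa.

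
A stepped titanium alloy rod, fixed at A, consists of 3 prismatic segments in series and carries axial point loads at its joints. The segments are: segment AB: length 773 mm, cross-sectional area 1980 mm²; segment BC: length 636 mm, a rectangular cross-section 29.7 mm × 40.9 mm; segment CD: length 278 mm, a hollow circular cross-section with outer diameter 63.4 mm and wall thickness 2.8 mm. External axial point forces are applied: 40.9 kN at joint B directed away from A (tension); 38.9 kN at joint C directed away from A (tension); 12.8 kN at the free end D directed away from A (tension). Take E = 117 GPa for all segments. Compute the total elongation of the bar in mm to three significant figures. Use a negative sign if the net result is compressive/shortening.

Internal axial forces (sectioning from the free end, tension +): N_CD = 12.8 kN, N_BC = 51.7 kN, N_AB = 92.6 kN.
A_BC = 1215 mm².
A_CD = 533.1 mm².
δ_AB = 92600·773/(1980·117000) = 0.309 mm
δ_BC = 51700·636/(1215·117000) = 0.2314 mm
δ_CD = 12800·278/(533.1·117000) = 0.05705 mm
δ = Σδ_i = 0.5974 mm.

0.597 mm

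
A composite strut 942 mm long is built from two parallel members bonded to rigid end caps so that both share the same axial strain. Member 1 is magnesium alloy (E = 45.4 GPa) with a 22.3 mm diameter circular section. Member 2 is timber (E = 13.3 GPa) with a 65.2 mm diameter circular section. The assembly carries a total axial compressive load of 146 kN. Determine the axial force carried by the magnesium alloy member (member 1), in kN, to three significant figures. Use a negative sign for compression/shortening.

-41.7 kN

A_1 = 390.6 mm².
A_2 = 3339 mm².
Equal strain + equilibrium ⇒ each member carries load in proportion to AE: A₁E₁ = 17730000 N, A₂E₂ = 44410000 N, ΣAE = 62140000 N.
F₁ = P·A₁E₁/ΣAE = -146000·17730000/62140000 = -41660 N.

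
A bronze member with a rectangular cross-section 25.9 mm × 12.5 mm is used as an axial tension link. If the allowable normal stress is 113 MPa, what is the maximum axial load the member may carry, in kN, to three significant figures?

A = 323.8 mm².
P_max = σ_allow · A = 113 · 323.8 = 36580 N = 36.58 kN.

36.6 kN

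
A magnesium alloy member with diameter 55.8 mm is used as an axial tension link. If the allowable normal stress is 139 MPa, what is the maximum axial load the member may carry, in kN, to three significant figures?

340 kN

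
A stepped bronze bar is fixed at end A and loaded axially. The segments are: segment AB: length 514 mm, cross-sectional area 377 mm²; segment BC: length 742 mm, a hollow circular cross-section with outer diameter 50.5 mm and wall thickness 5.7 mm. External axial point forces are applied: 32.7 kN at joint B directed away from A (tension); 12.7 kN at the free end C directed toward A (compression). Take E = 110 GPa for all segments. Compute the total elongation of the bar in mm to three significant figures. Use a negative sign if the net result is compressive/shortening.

0.141 mm

Internal axial forces (sectioning from the free end, tension +): N_BC = -12.7 kN, N_AB = 20 kN.
A_BC = 802.2 mm².
δ_AB = 20000·514/(377·110000) = 0.2479 mm
δ_BC = -12700·742/(802.2·110000) = -0.1068 mm
δ = Σδ_i = 0.1411 mm.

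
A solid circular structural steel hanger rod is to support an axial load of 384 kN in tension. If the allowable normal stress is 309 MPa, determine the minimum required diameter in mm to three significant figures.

Required area A ≥ P/σ_allow = 384000/309 = 1243 mm².
For a solid circular section, d ≥ √(4A/π) = 39.78 mm.

39.8 mm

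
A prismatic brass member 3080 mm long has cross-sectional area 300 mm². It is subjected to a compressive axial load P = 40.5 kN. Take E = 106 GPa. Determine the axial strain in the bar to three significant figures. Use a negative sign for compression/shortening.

σ = N/A = -135 MPa; ε = σ/E = -135/106000 = -1.274e-03.

-0.00127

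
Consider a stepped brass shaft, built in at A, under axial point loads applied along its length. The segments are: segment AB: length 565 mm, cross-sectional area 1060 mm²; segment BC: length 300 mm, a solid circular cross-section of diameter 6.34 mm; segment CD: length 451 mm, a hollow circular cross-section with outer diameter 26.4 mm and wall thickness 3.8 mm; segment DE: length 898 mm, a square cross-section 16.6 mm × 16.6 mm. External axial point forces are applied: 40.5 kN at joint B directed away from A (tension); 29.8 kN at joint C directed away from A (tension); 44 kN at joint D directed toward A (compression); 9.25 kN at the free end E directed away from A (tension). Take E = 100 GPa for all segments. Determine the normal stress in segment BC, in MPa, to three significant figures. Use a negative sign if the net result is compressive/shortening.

-157 MPa

Internal axial forces (sectioning from the free end, tension +): N_DE = 9.25 kN, N_CD = -34.75 kN, N_BC = -4.95 kN, N_AB = 35.55 kN.
A_BC = 31.57 mm².
σ_BC = N_BC/A_BC = -4950/31.57 = -156.8 MPa.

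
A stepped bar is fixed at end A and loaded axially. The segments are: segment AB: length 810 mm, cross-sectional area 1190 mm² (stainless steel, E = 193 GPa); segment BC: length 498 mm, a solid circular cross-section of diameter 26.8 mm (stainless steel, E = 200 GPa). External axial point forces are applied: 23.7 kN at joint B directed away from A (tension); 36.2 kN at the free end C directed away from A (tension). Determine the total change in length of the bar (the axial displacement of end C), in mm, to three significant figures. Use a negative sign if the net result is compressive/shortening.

Internal axial forces (sectioning from the free end, tension +): N_BC = 36.2 kN, N_AB = 59.9 kN.
A_BC = 564.1 mm².
δ_AB = 59900·810/(1190·193000) = 0.2113 mm
δ_BC = 36200·498/(564.1·200000) = 0.1598 mm
δ = Σδ_i = 0.371 mm.

0.371 mm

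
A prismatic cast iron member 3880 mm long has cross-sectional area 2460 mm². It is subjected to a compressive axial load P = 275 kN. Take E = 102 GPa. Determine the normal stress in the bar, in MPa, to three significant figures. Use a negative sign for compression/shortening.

-112 MPa

σ = N/A = -275000/2460 = -111.8 MPa.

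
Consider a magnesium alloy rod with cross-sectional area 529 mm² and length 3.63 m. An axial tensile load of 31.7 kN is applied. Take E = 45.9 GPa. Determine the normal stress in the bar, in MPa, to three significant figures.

σ = N/A = 31700/529 = 59.92 MPa.

59.9 MPa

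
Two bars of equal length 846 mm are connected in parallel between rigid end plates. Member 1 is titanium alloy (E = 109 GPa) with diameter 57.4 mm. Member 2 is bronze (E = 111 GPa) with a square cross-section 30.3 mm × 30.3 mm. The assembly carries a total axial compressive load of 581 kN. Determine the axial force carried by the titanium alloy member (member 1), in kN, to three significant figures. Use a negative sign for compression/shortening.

-427 kN

A_1 = 2588 mm².
A_2 = 918.1 mm².
Equal strain + equilibrium ⇒ each member carries load in proportion to AE: A₁E₁ = 282100000 N, A₂E₂ = 101900000 N, ΣAE = 384000000 N.
F₁ = P·A₁E₁/ΣAE = -581000·282100000/384000000 = -426800 N.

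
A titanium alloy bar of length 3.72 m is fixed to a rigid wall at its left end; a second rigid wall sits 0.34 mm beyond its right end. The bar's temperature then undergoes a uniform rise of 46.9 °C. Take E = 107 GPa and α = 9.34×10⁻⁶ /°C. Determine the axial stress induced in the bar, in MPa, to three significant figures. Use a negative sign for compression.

-37.1 MPa

Free thermal expansion αLΔT = 9.34e-6 · 3720 · 46.9 = 1.63 mm.
The walls engage after the gap closes; constrained expansion = 1.63 − 0.34 = 1.29 mm.
The walls impose strain ε = −(1.29)/3720 = -3.4665e-04; σ = Eε = 107000 · -3.4665e-04 = -37.09 MPa.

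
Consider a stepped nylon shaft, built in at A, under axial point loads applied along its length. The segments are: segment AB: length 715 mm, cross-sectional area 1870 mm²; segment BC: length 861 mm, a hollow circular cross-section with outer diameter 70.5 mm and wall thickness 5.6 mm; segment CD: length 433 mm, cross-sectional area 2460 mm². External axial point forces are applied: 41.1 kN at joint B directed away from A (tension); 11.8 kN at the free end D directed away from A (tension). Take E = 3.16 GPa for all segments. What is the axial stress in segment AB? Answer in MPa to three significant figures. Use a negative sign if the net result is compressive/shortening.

28.3 MPa

Internal axial forces (sectioning from the free end, tension +): N_CD = 11.8 kN, N_BC = 11.8 kN, N_AB = 52.9 kN.
σ_AB = N_AB/A_AB = 52900/1870 = 28.29 MPa.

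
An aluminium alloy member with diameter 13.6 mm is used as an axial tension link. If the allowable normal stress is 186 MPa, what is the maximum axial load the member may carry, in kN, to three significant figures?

A = 145.3 mm².
P_max = σ_allow · A = 186 · 145.3 = 27020 N = 27.02 kN.

27.0 kN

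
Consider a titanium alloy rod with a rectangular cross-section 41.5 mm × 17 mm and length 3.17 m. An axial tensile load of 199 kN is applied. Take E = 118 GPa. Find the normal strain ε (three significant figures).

A = 705.5 mm².
σ = N/A = 282.1 MPa; ε = σ/E = 282.1/118000 = 2.390e-03.

0.00239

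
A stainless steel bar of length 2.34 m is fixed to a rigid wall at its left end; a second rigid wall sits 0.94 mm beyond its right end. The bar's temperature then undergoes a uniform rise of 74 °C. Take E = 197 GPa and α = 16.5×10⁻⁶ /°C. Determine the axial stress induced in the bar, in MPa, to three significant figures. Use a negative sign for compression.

-161 MPa

Free thermal expansion αLΔT = 16.5e-6 · 2340 · 74 = 2.857 mm.
The walls engage after the gap closes; constrained expansion = 2.857 − 0.94 = 1.917 mm.
The walls impose strain ε = −(1.917)/2340 = -8.1929e-04; σ = Eε = 197000 · -8.1929e-04 = -161.4 MPa.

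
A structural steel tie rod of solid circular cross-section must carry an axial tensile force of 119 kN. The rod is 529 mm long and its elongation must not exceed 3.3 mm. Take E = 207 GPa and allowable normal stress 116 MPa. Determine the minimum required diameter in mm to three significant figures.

36.1 mm

Required area A ≥ P/σ_allow = 119000/116 = 1026 mm².
For a solid circular section, d ≥ √(4A/π) = 36.14 mm.
Elongation limit: A ≥ PL/(Eδ_allow) = 119000·529/(207000·3.3) = 92.15 mm² ⇒ d ≥ 10.83 mm.
The stress limit governs.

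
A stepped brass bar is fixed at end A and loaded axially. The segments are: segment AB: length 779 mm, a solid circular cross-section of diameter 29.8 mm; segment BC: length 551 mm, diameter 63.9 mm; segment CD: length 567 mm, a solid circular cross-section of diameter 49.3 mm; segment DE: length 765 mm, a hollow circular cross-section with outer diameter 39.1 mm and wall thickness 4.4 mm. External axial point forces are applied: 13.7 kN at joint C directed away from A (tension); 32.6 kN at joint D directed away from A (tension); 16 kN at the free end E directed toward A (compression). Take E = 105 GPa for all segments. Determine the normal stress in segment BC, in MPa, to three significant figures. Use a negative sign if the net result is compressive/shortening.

9.45 MPa

Internal axial forces (sectioning from the free end, tension +): N_DE = -16 kN, N_CD = 16.6 kN, N_BC = 30.3 kN, N_AB = 30.3 kN.
A_BC = 3207 mm².
σ_BC = N_BC/A_BC = 30300/3207 = 9.448 MPa.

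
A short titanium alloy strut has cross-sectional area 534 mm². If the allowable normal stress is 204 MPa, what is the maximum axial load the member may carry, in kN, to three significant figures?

109 kN

P_max = σ_allow · A = 204 · 534 = 108900 N = 108.9 kN.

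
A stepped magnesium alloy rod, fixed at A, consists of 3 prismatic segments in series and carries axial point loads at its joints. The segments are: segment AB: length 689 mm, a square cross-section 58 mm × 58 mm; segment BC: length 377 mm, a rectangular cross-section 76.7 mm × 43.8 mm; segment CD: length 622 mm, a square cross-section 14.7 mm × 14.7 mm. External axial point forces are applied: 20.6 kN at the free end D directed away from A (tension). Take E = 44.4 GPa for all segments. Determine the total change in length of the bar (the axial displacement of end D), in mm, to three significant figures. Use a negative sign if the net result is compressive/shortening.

Internal axial forces (sectioning from the free end, tension +): N_CD = 20.6 kN, N_BC = 20.6 kN, N_AB = 20.6 kN.
A_AB = 3364 mm².
A_BC = 3359 mm².
A_CD = 216.1 mm².
δ_AB = 20600·689/(3364·44400) = 0.09503 mm
δ_BC = 20600·377/(3359·44400) = 0.05207 mm
δ_CD = 20600·622/(216.1·44400) = 1.335 mm
δ = Σδ_i = 1.483 mm.

1.48 mm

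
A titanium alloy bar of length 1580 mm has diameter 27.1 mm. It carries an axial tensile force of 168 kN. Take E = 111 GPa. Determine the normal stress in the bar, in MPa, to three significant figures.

291 MPa

A = 576.8 mm².
σ = N/A = 168000/576.8 = 291.3 MPa.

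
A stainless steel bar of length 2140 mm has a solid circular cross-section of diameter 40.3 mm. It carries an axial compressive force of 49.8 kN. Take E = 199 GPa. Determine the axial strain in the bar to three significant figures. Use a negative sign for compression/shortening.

A = 1276 mm².
σ = N/A = -39.04 MPa; ε = σ/E = -39.04/199000 = -1.962e-04.

-1.96e-04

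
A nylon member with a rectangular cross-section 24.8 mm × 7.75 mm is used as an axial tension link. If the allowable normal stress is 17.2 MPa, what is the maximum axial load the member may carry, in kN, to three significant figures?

3.31 kN

A = 192.2 mm².
P_max = σ_allow · A = 17.2 · 192.2 = 3306 N = 3.306 kN.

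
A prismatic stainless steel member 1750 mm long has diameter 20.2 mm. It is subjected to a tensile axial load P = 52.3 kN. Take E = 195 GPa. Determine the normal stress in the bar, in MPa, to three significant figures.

A = 320.5 mm².
σ = N/A = 52300/320.5 = 163.2 MPa.

163 MPa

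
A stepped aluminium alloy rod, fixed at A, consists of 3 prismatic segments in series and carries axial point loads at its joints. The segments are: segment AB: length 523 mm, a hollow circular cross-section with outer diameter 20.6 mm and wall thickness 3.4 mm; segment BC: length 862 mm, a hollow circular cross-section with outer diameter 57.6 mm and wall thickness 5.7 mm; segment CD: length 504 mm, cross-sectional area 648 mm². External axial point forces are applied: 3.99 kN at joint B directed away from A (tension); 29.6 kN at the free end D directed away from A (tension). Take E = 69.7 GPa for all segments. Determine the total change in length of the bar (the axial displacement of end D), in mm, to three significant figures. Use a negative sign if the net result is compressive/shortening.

Internal axial forces (sectioning from the free end, tension +): N_CD = 29.6 kN, N_BC = 29.6 kN, N_AB = 33.59 kN.
A_AB = 183.7 mm².
A_BC = 929.4 mm².
δ_AB = 33590·523/(183.7·69700) = 1.372 mm
δ_BC = 29600·862/(929.4·69700) = 0.3939 mm
δ_CD = 29600·504/(648·69700) = 0.3303 mm
δ = Σδ_i = 2.096 mm.

2.10 mm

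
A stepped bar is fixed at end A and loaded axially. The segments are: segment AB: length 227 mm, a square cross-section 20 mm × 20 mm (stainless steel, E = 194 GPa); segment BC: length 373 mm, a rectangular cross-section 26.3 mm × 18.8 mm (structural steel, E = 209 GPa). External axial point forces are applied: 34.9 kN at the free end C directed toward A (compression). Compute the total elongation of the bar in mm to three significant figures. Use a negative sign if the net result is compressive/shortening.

Internal axial forces (sectioning from the free end, tension +): N_BC = -34.9 kN, N_AB = -34.9 kN.
A_AB = 400 mm².
A_BC = 494.4 mm².
δ_AB = -34900·227/(400·194000) = -0.1021 mm
δ_BC = -34900·373/(494.4·209000) = -0.126 mm
δ = Σδ_i = -0.2281 mm.

-0.228 mm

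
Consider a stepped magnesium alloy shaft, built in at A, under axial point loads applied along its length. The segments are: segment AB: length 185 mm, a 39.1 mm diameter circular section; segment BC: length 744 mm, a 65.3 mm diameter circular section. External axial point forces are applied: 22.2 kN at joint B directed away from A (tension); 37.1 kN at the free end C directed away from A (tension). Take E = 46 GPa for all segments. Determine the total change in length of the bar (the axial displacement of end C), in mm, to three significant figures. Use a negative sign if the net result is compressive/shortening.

0.378 mm

Internal axial forces (sectioning from the free end, tension +): N_BC = 37.1 kN, N_AB = 59.3 kN.
A_AB = 1201 mm².
A_BC = 3349 mm².
δ_AB = 59300·185/(1201·46000) = 0.1986 mm
δ_BC = 37100·744/(3349·46000) = 0.1792 mm
δ = Σδ_i = 0.3778 mm.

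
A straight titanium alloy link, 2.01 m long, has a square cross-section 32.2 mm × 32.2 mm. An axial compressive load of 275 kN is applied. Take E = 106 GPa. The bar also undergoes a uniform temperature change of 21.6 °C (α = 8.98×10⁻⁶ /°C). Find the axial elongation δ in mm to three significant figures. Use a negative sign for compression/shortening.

-4.64 mm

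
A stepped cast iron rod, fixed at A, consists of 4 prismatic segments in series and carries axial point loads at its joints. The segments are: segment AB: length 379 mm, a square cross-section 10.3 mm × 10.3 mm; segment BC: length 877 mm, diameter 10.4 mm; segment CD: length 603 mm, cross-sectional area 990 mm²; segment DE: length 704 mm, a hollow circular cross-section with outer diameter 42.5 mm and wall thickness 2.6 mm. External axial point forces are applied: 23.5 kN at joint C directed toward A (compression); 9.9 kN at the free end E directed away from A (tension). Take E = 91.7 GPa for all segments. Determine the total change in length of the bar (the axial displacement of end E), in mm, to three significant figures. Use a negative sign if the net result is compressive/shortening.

-1.76 mm

Internal axial forces (sectioning from the free end, tension +): N_DE = 9.9 kN, N_CD = 9.9 kN, N_BC = -13.6 kN, N_AB = -13.6 kN.
A_AB = 106.1 mm².
A_BC = 84.95 mm².
A_DE = 325.9 mm².
δ_AB = -13600·379/(106.1·91700) = -0.5298 mm
δ_BC = -13600·877/(84.95·91700) = -1.531 mm
δ_CD = 9900·603/(990·91700) = 0.06576 mm
δ_DE = 9900·704/(325.9·91700) = 0.2332 mm
δ = Σδ_i = -1.762 mm.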